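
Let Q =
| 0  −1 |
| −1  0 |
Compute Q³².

Q² = I (check: tr Q = 0 and det Q = −1), so Q³² = I since 32 is even.

[[1, 0], [0, 1]]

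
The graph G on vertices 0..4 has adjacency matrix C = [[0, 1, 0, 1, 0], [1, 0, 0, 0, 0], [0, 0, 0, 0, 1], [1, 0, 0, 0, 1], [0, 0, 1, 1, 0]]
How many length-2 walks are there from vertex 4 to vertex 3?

0

The number of length-2 walks from vertex 4 to vertex 3 is entry (4,3) of C², where C is the adjacency matrix.
C² = [[2, 0, 0, 0, 1], [0, 1, 0, 1, 0], [0, 0, 1, 1, 0], [0, 1, 1, 2, 0], [1, 0, 0, 0, 2]]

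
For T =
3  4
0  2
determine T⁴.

[[81, 260], [0, 16]]

T² = [[9, 20], [0, 4]]
T³ = [[27, 76], [0, 8]]
T⁴ = [[81, 260], [0, 16]]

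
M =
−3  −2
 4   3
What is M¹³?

M² = I (check: tr M = 0 and det M = −1), so M¹³ = M since 13 is odd.

[[−3, −2], [4, 3]]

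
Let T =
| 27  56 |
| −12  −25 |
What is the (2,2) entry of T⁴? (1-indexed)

−479

tr T = 2 and det T = −3, so the characteristic polynomial is λ² − (2)λ + (−3) with roots −1 and 3.
Eigenvectors give P = [[−2, 7], [1, −3]] with P⁻¹ = [[3, 7], [1, 2]], and T = P·diag(−1, 3)·P⁻¹.
Then T⁴ = P·diag(1, 81)·P⁻¹ = [[−2, 567], [1, −243]] · [[3, 7], [1, 2]] = [[561, 1120], [−240, −479]].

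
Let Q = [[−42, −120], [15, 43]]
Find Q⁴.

tr Q = 1 and det Q = −6, so the characteristic polynomial is λ² − (1)λ + (−6) with roots −2 and 3.
Eigenvectors give P = [[−3, 8], [1, −3]] with P⁻¹ = [[−3, −8], [−1, −3]], and Q = P·diag(−2, 3)·P⁻¹.
Then Q⁴ = P·diag(16, 81)·P⁻¹ = [[−48, 648], [16, −243]] · [[−3, −8], [−1, −3]] = [[−504, −1560], [195, 601]].

[[−504, −1560], [195, 601]]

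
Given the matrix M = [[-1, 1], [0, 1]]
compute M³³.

M² = I (check: tr M = 0 and det M = -1), so M³³ = M since 33 is odd.

[[-1, 1], [0, 1]]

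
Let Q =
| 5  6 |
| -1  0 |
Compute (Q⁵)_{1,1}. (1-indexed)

665

tr Q = 5 and det Q = 6, so the characteristic polynomial is λ² − (5)λ + (6) with roots 2 and 3.
Eigenvectors give P = [[-2, -3], [1, 1]] with P⁻¹ = [[1, 3], [-1, -2]], and Q = P·diag(2, 3)·P⁻¹.
Then Q⁵ = P·diag(32, 243)·P⁻¹ = [[-64, -729], [32, 243]] · [[1, 3], [-1, -2]] = [[665, 1266], [-211, -390]].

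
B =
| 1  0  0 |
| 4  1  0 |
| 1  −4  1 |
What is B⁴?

[[1, 0, 0], [16, 1, 0], [−92, −16, 1]]

B = I + N where N = [[0, 0, 0], [4, 0, 0], [1, −4, 0]] is strictly lower-triangular, so N³ = 0.
(I + N)⁴ = I + 4·N + 6·N² = [[1, 0, 0], [16, 1, 0], [−92, −16, 1]].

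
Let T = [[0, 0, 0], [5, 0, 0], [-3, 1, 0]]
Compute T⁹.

[[0, 0, 0], [0, 0, 0], [0, 0, 0]]

T is strictly triangular, hence nilpotent: T³ = 0, so T⁹ = 0.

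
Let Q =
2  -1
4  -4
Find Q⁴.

[[-16, 24], [-96, 128]]

Q² = [[0, 2], [-8, 12]]
Q³ = [[8, -8], [32, -40]]
Q⁴ = [[-16, 24], [-96, 128]]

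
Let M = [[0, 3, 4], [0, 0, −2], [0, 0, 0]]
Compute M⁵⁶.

M is strictly triangular, hence nilpotent: M³ = 0, so M⁵⁶ = 0.

[[0, 0, 0], [0, 0, 0], [0, 0, 0]]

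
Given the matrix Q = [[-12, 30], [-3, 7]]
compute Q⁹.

tr Q = -5 and det Q = 6, so the characteristic polynomial is λ² − (-5)λ + (6) with roots -2 and -3.
Eigenvectors give P = [[3, 10], [1, 3]] with P⁻¹ = [[-3, 10], [1, -3]], and Q = P·diag(-2, -3)·P⁻¹.
Then Q⁹ = P·diag(-512, -19683)·P⁻¹ = [[-1536, -196830], [-512, -59049]] · [[-3, 10], [1, -3]] = [[-192222, 575130], [-57513, 172027]].

[[-192222, 575130], [-57513, 172027]]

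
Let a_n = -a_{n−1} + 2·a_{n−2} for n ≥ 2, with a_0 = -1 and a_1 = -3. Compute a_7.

-87

With companion matrix M = [[-1, 2], [1, 0]], [a_n, a_{n−1}]ᵀ = M·[a_{n−1}, a_{n−2}]ᵀ, so [a_7, a_6]ᵀ = M^6·[a_1, a_0]ᵀ.
M^6 = [[43, -42], [-21, 22]], giving [a_7, a_6]ᵀ = [[-87], [41]].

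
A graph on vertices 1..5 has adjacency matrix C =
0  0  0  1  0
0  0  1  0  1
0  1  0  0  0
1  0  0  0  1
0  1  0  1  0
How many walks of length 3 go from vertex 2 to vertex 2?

The number of length-3 walks from vertex 2 to vertex 2 is entry (2,2) of C^3, where C is the adjacency matrix.
C^2 = [[1, 0, 0, 0, 1], [0, 2, 0, 1, 0], [0, 0, 1, 0, 1], [0, 1, 0, 2, 0], [1, 0, 1, 0, 2]]
C^3 = [[0, 1, 0, 2, 0], [1, 0, 2, 0, 3], [0, 2, 0, 1, 0], [2, 0, 1, 0, 3], [0, 3, 0, 3, 0]]

0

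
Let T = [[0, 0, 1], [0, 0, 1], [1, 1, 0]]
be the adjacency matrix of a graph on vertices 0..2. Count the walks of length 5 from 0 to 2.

4

The number of length-5 walks from vertex 0 to vertex 2 is entry (0,2) of T^5, where T is the adjacency matrix.
T^2 = [[1, 1, 0], [1, 1, 0], [0, 0, 2]]
T^3 = [[0, 0, 2], [0, 0, 2], [2, 2, 0]]
T^4 = [[2, 2, 0], [2, 2, 0], [0, 0, 4]]
T^5 = [[0, 0, 4], [0, 0, 4], [4, 4, 0]]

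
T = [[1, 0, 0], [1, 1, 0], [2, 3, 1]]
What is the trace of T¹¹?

3

T = I + N where N = [[0, 0, 0], [1, 0, 0], [2, 3, 0]] is strictly lower-triangular, so N³ = 0.
(I + N)¹¹ = I + 11·N + 55·N² = [[1, 0, 0], [11, 1, 0], [187, 33, 1]].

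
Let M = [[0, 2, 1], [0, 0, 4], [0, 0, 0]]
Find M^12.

[[0, 0, 0], [0, 0, 0], [0, 0, 0]]

M is strictly triangular, hence nilpotent: M^3 = 0, so M^12 = 0.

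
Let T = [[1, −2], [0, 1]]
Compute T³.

[[1, −6], [0, 1]]

T = I + N where N = [[0, −2], [0, 0]] is strictly upper-triangular, so N² = 0.
(I + N)³ = I + 3·N = [[1, −6], [0, 1]].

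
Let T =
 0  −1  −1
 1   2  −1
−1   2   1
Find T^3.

T^2 = [[0, −4, 0], [3, 1, −4], [1, 7, 0]]
T^3 = [[−4, −8, 4], [5, −9, −8], [7, 13, −8]]

[[−4, −8, 4], [5, −9, −8], [7, 13, −8]]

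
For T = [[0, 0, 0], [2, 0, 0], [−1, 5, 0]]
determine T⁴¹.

[[0, 0, 0], [0, 0, 0], [0, 0, 0]]

T is strictly triangular, hence nilpotent: T³ = 0, so T⁴¹ = 0.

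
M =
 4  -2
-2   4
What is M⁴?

[[656, -640], [-640, 656]]

M² = [[20, -16], [-16, 20]]
M³ = [[112, -104], [-104, 112]]
M⁴ = [[656, -640], [-640, 656]]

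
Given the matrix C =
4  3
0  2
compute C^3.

[[64, 84], [0, 8]]

C^2 = [[16, 18], [0, 4]]
C^3 = [[64, 84], [0, 8]]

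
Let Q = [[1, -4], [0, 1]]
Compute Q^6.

Q = I + N where N = [[0, -4], [0, 0]] is strictly upper-triangular, so N^2 = 0.
(I + N)^6 = I + 6·N = [[1, -24], [0, 1]].

[[1, -24], [0, 1]]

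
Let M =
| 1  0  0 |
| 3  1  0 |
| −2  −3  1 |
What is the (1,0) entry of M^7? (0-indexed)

M = I + N where N = [[0, 0, 0], [3, 0, 0], [−2, −3, 0]] is strictly lower-triangular, so N^3 = 0.
(I + N)^7 = I + 7·N + 21·N^2 = [[1, 0, 0], [21, 1, 0], [−203, −21, 1]].

21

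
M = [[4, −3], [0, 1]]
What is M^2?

[[16, −15], [0, 1]]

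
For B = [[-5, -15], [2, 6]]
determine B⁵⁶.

[[-5, -15], [2, 6]]

B² = B (a projection; rank 1, trace 1), so B⁵⁶ = B.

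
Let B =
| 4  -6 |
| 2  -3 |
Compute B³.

[[4, -6], [2, -3]]

B² = B (a projection; rank 1, trace 1), so B³ = B.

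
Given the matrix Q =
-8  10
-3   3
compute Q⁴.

tr Q = -5 and det Q = 6, so the characteristic polynomial is λ² − (-5)λ + (6) with roots -2 and -3.
Eigenvectors give P = [[5, -2], [3, -1]] with P⁻¹ = [[-1, 2], [-3, 5]], and Q = P·diag(-2, -3)·P⁻¹.
Then Q⁴ = P·diag(16, 81)·P⁻¹ = [[80, -162], [48, -81]] · [[-1, 2], [-3, 5]] = [[406, -650], [195, -309]].

[[406, -650], [195, -309]]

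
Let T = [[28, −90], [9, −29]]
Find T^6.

[[−566, 1890], [−189, 631]]

tr T = −1 and det T = −2, so the characteristic polynomial is λ² − (−1)λ + (−2) with roots 1 and −2.
Eigenvectors give P = [[10, 3], [3, 1]] with P⁻¹ = [[1, −3], [−3, 10]], and T = P·diag(1, −2)·P⁻¹.
Then T^6 = P·diag(1, 64)·P⁻¹ = [[10, 192], [3, 64]] · [[1, −3], [−3, 10]] = [[−566, 1890], [−189, 631]].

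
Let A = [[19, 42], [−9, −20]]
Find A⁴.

[[−89, −210], [45, 106]]

tr A = −1 and det A = −2, so the characteristic polynomial is λ² − (−1)λ + (−2) with roots 1 and −2.
Eigenvectors give P = [[7, 2], [−3, −1]] with P⁻¹ = [[1, 2], [−3, −7]], and A = P·diag(1, −2)·P⁻¹.
Then A⁴ = P·diag(1, 16)·P⁻¹ = [[7, 32], [−3, −16]] · [[1, 2], [−3, −7]] = [[−89, −210], [45, 106]].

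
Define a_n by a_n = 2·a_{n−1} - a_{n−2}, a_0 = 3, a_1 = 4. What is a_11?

14

With companion matrix Q = [[2, -1], [1, 0]], [a_n, a_{n−1}]ᵀ = Q·[a_{n−1}, a_{n−2}]ᵀ, so [a_11, a_10]ᵀ = Q^10·[a_1, a_0]ᵀ.
Q^10 = [[11, -10], [10, -9]], giving [a_11, a_10]ᵀ = [[14], [13]].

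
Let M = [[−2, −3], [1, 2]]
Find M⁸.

M² = I (check: tr M = 0 and det M = −1), so M⁸ = I since 8 is even.

[[1, 0], [0, 1]]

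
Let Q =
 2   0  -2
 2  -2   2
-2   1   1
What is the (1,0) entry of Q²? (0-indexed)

-4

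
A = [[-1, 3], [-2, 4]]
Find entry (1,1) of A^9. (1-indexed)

-1021

tr A = 3 and det A = 2, so the characteristic polynomial is λ² − (3)λ + (2) with roots 1 and 2.
Eigenvectors give P = [[3, 1], [2, 1]] with P⁻¹ = [[1, -1], [-2, 3]], and A = P·diag(1, 2)·P⁻¹.
Then A^9 = P·diag(1, 512)·P⁻¹ = [[3, 512], [2, 512]] · [[1, -1], [-2, 3]] = [[-1021, 1533], [-1022, 1534]].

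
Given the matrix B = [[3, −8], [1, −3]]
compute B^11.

[[3, −8], [1, −3]]

B² = I (check: tr B = 0 and det B = −1), so B^11 = B since 11 is odd.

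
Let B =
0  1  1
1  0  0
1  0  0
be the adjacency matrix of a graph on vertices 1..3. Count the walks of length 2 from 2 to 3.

1

The number of length-2 walks from vertex 2 to vertex 3 is entry (2,3) of B^2, where B is the adjacency matrix.
B^2 = [[2, 0, 0], [0, 1, 1], [0, 1, 1]]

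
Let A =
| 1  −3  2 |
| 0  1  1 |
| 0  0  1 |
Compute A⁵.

A = I + N where N = [[0, −3, 2], [0, 0, 1], [0, 0, 0]] is strictly upper-triangular, so N³ = 0.
(I + N)⁵ = I + 5·N + 10·N² = [[1, −15, −20], [0, 1, 5], [0, 0, 1]].

[[1, −15, −20], [0, 1, 5], [0, 0, 1]]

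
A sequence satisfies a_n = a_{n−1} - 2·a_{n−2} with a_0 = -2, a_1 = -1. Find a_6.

With companion matrix A = [[1, -2], [1, 0]], [a_n, a_{n−1}]ᵀ = A·[a_{n−1}, a_{n−2}]ᵀ, so [a_6, a_5]ᵀ = A^5·[a_1, a_0]ᵀ.
A^5 = [[5, 2], [-1, 6]], giving [a_6, a_5]ᵀ = [[-9], [-11]].

-9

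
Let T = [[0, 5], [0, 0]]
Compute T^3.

[[0, 0], [0, 0]]

T is strictly triangular, hence nilpotent: T^2 = 0, so T^3 = 0.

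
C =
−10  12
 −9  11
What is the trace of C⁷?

tr C = 1 and det C = −2, so the characteristic polynomial is λ² − (1)λ + (−2) with roots −1 and 2.
Eigenvectors give P = [[4, 1], [3, 1]] with P⁻¹ = [[1, −1], [−3, 4]], and C = P·diag(−1, 2)·P⁻¹.
Then C⁷ = P·diag(−1, 128)·P⁻¹ = [[−4, 128], [−3, 128]] · [[1, −1], [−3, 4]] = [[−388, 516], [−387, 515]].

127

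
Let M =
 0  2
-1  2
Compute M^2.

[[-2, 4], [-2, 2]]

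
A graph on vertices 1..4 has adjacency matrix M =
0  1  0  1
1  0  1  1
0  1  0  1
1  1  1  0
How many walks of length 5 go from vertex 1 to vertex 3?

The number of length-5 walks from vertex 1 to vertex 3 is entry (1,3) of M^5, where M is the adjacency matrix.
M^2 = [[2, 1, 2, 1], [1, 3, 1, 2], [2, 1, 2, 1], [1, 2, 1, 3]]
M^3 = [[2, 5, 2, 5], [5, 4, 5, 5], [2, 5, 2, 5], [5, 5, 5, 4]]
M^4 = [[10, 9, 10, 9], [9, 15, 9, 14], [10, 9, 10, 9], [9, 14, 9, 15]]
M^5 = [[18, 29, 18, 29], [29, 32, 29, 33], [18, 29, 18, 29], [29, 33, 29, 32]]

18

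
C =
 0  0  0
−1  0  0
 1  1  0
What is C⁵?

C is strictly triangular, hence nilpotent: C³ = 0, so C⁵ = 0.

[[0, 0, 0], [0, 0, 0], [0, 0, 0]]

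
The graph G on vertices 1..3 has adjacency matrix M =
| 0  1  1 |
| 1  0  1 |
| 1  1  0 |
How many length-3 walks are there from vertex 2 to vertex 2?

The number of length-3 walks from vertex 2 to vertex 2 is entry (2,2) of M³, where M is the adjacency matrix.
M² = [[2, 1, 1], [1, 2, 1], [1, 1, 2]]
M³ = [[2, 3, 3], [3, 2, 3], [3, 3, 2]]

2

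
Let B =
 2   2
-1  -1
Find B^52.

[[2, 2], [-1, -1]]

B² = B (a projection; rank 1, trace 1), so B^52 = B.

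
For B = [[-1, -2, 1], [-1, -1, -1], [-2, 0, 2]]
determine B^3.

[[-11, -6, 3], [-3, -11, -3], [-6, 0, -2]]

B^2 = [[1, 4, 3], [4, 3, -2], [-2, 4, 2]]
B^3 = [[-11, -6, 3], [-3, -11, -3], [-6, 0, -2]]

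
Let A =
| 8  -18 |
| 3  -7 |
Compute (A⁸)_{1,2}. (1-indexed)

-1530

tr A = 1 and det A = -2, so the characteristic polynomial is λ² − (1)λ + (-2) with roots -1 and 2.
Eigenvectors give P = [[-2, 3], [-1, 1]] with P⁻¹ = [[1, -3], [1, -2]], and A = P·diag(-1, 2)·P⁻¹.
Then A⁸ = P·diag(1, 256)·P⁻¹ = [[-2, 768], [-1, 256]] · [[1, -3], [1, -2]] = [[766, -1530], [255, -509]].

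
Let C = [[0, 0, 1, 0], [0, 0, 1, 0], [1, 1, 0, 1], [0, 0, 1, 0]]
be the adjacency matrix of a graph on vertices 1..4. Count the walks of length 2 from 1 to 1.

1

The number of length-2 walks from vertex 1 to vertex 1 is entry (1,1) of C^2, where C is the adjacency matrix.
C^2 = [[1, 1, 0, 1], [1, 1, 0, 1], [0, 0, 3, 0], [1, 1, 0, 1]]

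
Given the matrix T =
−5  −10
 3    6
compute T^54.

T² = T (a projection; rank 1, trace 1), so T^54 = T.

[[−5, −10], [3, 6]]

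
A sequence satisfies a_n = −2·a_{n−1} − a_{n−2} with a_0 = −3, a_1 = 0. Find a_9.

−24

With companion matrix Q = [[−2, −1], [1, 0]], [a_n, a_{n−1}]ᵀ = Q·[a_{n−1}, a_{n−2}]ᵀ, so [a_9, a_8]ᵀ = Q^8·[a_1, a_0]ᵀ.
Q^8 = [[9, 8], [−8, −7]], giving [a_9, a_8]ᵀ = [[−24], [21]].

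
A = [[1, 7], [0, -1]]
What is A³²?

[[1, 0], [0, 1]]

A² = I (check: tr A = 0 and det A = -1), so A³² = I since 32 is even.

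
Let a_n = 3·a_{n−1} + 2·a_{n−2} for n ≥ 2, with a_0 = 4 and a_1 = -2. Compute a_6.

122

With companion matrix T = [[3, 2], [1, 0]], [a_n, a_{n−1}]ᵀ = T·[a_{n−1}, a_{n−2}]ᵀ, so [a_6, a_5]ᵀ = T⁵·[a_1, a_0]ᵀ.
T⁵ = [[495, 278], [139, 78]], giving [a_6, a_5]ᵀ = [[122], [34]].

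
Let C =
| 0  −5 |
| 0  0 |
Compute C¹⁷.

C is strictly triangular, hence nilpotent: C² = 0, so C¹⁷ = 0.

[[0, 0], [0, 0]]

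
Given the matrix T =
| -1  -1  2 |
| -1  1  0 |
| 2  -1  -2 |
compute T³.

[[-16, -2, 24], [-6, 4, 4], [22, -4, -26]]

T² = [[6, -2, -6], [0, 2, -2], [-5, -1, 8]]
T³ = [[-16, -2, 24], [-6, 4, 4], [22, -4, -26]]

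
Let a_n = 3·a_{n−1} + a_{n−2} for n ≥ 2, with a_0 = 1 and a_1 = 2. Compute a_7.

With companion matrix C = [[3, 1], [1, 0]], [a_n, a_{n−1}]ᵀ = C·[a_{n−1}, a_{n−2}]ᵀ, so [a_7, a_6]ᵀ = C⁶·[a_1, a_0]ᵀ.
C⁶ = [[1189, 360], [360, 109]], giving [a_7, a_6]ᵀ = [[2738], [829]].

2738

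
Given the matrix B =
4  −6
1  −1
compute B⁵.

[[94, −186], [31, −61]]

tr B = 3 and det B = 2, so the characteristic polynomial is λ² − (3)λ + (2) with roots 1 and 2.
Eigenvectors give P = [[−2, 3], [−1, 1]] with P⁻¹ = [[1, −3], [1, −2]], and B = P·diag(1, 2)·P⁻¹.
Then B⁵ = P·diag(1, 32)·P⁻¹ = [[−2, 96], [−1, 32]] · [[1, −3], [1, −2]] = [[94, −186], [31, −61]].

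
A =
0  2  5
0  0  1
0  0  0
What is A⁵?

A is strictly triangular, hence nilpotent: A³ = 0, so A⁵ = 0.

[[0, 0, 0], [0, 0, 0], [0, 0, 0]]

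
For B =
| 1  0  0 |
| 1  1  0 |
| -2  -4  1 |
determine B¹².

B = I + N where N = [[0, 0, 0], [1, 0, 0], [-2, -4, 0]] is strictly lower-triangular, so N³ = 0.
(I + N)¹² = I + 12·N + 66·N² = [[1, 0, 0], [12, 1, 0], [-288, -48, 1]].

[[1, 0, 0], [12, 1, 0], [-288, -48, 1]]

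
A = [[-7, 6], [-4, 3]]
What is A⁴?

tr A = -4 and det A = 3, so the characteristic polynomial is λ² − (-4)λ + (3) with roots -3 and -1.
Eigenvectors give P = [[3, -1], [2, -1]] with P⁻¹ = [[1, -1], [2, -3]], and A = P·diag(-3, -1)·P⁻¹.
Then A⁴ = P·diag(81, 1)·P⁻¹ = [[243, -1], [162, -1]] · [[1, -1], [2, -3]] = [[241, -240], [160, -159]].

[[241, -240], [160, -159]]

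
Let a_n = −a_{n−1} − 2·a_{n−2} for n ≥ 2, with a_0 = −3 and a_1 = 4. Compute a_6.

−26

With companion matrix M = [[−1, −2], [1, 0]], [a_n, a_{n−1}]ᵀ = M·[a_{n−1}, a_{n−2}]ᵀ, so [a_6, a_5]ᵀ = M⁵·[a_1, a_0]ᵀ.
M⁵ = [[−5, 2], [−1, −6]], giving [a_6, a_5]ᵀ = [[−26], [14]].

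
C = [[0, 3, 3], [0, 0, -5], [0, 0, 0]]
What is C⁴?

[[0, 0, 0], [0, 0, 0], [0, 0, 0]]

C is strictly triangular, hence nilpotent: C³ = 0, so C⁴ = 0.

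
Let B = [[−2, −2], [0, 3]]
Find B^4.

[[16, −26], [0, 81]]

B^2 = [[4, −2], [0, 9]]
B^3 = [[−8, −14], [0, 27]]
B^4 = [[16, −26], [0, 81]]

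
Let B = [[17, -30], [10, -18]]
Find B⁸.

tr B = -1 and det B = -6, so the characteristic polynomial is λ² − (-1)λ + (-6) with roots 2 and -3.
Eigenvectors give P = [[2, -3], [1, -2]] with P⁻¹ = [[2, -3], [1, -2]], and B = P·diag(2, -3)·P⁻¹.
Then B⁸ = P·diag(256, 6561)·P⁻¹ = [[512, -19683], [256, -13122]] · [[2, -3], [1, -2]] = [[-18659, 37830], [-12610, 25476]].

[[-18659, 37830], [-12610, 25476]]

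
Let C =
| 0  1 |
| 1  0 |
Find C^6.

[[1, 0], [0, 1]]

C² = I (check: tr C = 0 and det C = -1), so C^6 = I since 6 is even.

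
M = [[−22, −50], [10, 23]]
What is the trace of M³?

19

tr M = 1 and det M = −6, so the characteristic polynomial is λ² − (1)λ + (−6) with roots 3 and −2.
Eigenvectors give P = [[−2, 5], [1, −2]] with P⁻¹ = [[2, 5], [1, 2]], and M = P·diag(3, −2)·P⁻¹.
Then M³ = P·diag(27, −8)·P⁻¹ = [[−54, −40], [27, 16]] · [[2, 5], [1, 2]] = [[−148, −350], [70, 167]].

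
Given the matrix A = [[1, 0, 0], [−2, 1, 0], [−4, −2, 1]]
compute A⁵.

[[1, 0, 0], [−10, 1, 0], [20, −10, 1]]

A = I + N where N = [[0, 0, 0], [−2, 0, 0], [−4, −2, 0]] is strictly lower-triangular, so N³ = 0.
(I + N)⁵ = I + 5·N + 10·N² = [[1, 0, 0], [−10, 1, 0], [20, −10, 1]].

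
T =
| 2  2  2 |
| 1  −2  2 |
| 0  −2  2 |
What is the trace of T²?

8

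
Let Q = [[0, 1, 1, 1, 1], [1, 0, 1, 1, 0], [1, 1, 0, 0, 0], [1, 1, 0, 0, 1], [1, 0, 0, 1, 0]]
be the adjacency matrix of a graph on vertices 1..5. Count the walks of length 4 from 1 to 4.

19

The number of length-4 walks from vertex 1 to vertex 4 is entry (1,4) of Q^4, where Q is the adjacency matrix.
Q^2 = [[4, 2, 1, 2, 1], [2, 3, 1, 1, 2], [1, 1, 2, 2, 1], [2, 1, 2, 3, 1], [1, 2, 1, 1, 2]]
Q^3 = [[6, 7, 6, 7, 6], [7, 4, 5, 7, 3], [6, 5, 2, 3, 3], [7, 7, 3, 4, 5], [6, 3, 3, 5, 2]]
Q^4 = [[26, 19, 13, 19, 13], [19, 19, 11, 14, 14], [13, 11, 11, 14, 9], [19, 14, 14, 19, 11], [13, 14, 9, 11, 11]]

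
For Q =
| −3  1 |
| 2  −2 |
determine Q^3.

Q^2 = [[11, −5], [−10, 6]]
Q^3 = [[−43, 21], [42, −22]]

[[−43, 21], [42, −22]]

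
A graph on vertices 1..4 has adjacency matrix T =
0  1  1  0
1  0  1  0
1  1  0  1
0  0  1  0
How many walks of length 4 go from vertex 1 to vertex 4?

4

The number of length-4 walks from vertex 1 to vertex 4 is entry (1,4) of T⁴, where T is the adjacency matrix.
T² = [[2, 1, 1, 1], [1, 2, 1, 1], [1, 1, 3, 0], [1, 1, 0, 1]]
T³ = [[2, 3, 4, 1], [3, 2, 4, 1], [4, 4, 2, 3], [1, 1, 3, 0]]
T⁴ = [[7, 6, 6, 4], [6, 7, 6, 4], [6, 6, 11, 2], [4, 4, 2, 3]]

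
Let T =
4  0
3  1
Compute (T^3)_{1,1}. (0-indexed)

1

T^2 = [[16, 0], [15, 1]]
T^3 = [[64, 0], [63, 1]]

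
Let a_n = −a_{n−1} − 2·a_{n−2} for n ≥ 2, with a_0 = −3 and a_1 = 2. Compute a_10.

With companion matrix B = [[−1, −2], [1, 0]], [a_n, a_{n−1}]ᵀ = B·[a_{n−1}, a_{n−2}]ᵀ, so [a_10, a_9]ᵀ = B^9·[a_1, a_0]ᵀ.
B^9 = [[11, 34], [−17, −6]], giving [a_10, a_9]ᵀ = [[−80], [−16]].

−80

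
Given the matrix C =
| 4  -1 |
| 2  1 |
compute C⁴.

[[146, -65], [130, -49]]

tr C = 5 and det C = 6, so the characteristic polynomial is λ² − (5)λ + (6) with roots 3 and 2.
Eigenvectors give P = [[1, 1], [1, 2]] with P⁻¹ = [[2, -1], [-1, 1]], and C = P·diag(3, 2)·P⁻¹.
Then C⁴ = P·diag(81, 16)·P⁻¹ = [[81, 16], [81, 32]] · [[2, -1], [-1, 1]] = [[146, -65], [130, -49]].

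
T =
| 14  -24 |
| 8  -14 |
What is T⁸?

[[256, 0], [0, 256]]

tr T = 0 and det T = -4, so the characteristic polynomial is λ² − (0)λ + (-4) with roots -2 and 2.
Eigenvectors give P = [[-3, -2], [-2, -1]] with P⁻¹ = [[1, -2], [-2, 3]], and T = P·diag(-2, 2)·P⁻¹.
Then T⁸ = P·diag(256, 256)·P⁻¹ = [[-768, -512], [-512, -256]] · [[1, -2], [-2, 3]] = [[256, 0], [0, 256]].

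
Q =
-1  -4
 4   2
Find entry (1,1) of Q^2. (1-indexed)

-15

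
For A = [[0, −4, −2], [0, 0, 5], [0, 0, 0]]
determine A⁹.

[[0, 0, 0], [0, 0, 0], [0, 0, 0]]

A is strictly triangular, hence nilpotent: A³ = 0, so A⁹ = 0.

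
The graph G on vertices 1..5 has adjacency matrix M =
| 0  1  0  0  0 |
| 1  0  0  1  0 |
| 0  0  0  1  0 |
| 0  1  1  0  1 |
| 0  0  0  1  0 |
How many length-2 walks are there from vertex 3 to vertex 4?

0

The number of length-2 walks from vertex 3 to vertex 4 is entry (3,4) of M², where M is the adjacency matrix.
M² = [[1, 0, 0, 1, 0], [0, 2, 1, 0, 1], [0, 1, 1, 0, 1], [1, 0, 0, 3, 0], [0, 1, 1, 0, 1]]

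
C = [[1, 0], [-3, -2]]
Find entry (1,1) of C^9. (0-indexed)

-512

tr C = -1 and det C = -2, so the characteristic polynomial is λ² − (-1)λ + (-2) with roots -2 and 1.
Eigenvectors give P = [[0, -1], [1, 1]] with P⁻¹ = [[1, 1], [-1, 0]], and C = P·diag(-2, 1)·P⁻¹.
Then C^9 = P·diag(-512, 1)·P⁻¹ = [[0, -1], [-512, 1]] · [[1, 1], [-1, 0]] = [[1, 0], [-513, -512]].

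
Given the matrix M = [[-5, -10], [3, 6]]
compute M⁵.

M² = M (a projection; rank 1, trace 1), so M⁵ = M.

[[-5, -10], [3, 6]]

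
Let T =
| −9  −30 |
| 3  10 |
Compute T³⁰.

[[−9, −30], [3, 10]]

T² = T (a projection; rank 1, trace 1), so T³⁰ = T.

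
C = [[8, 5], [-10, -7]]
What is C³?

tr C = 1 and det C = -6, so the characteristic polynomial is λ² − (1)λ + (-6) with roots 3 and -2.
Eigenvectors give P = [[-1, -1], [1, 2]] with P⁻¹ = [[-2, -1], [1, 1]], and C = P·diag(3, -2)·P⁻¹.
Then C³ = P·diag(27, -8)·P⁻¹ = [[-27, 8], [27, -16]] · [[-2, -1], [1, 1]] = [[62, 35], [-70, -43]].

[[62, 35], [-70, -43]]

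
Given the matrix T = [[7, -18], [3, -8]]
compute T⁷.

[[259, -774], [129, -386]]

tr T = -1 and det T = -2, so the characteristic polynomial is λ² − (-1)λ + (-2) with roots 1 and -2.
Eigenvectors give P = [[-3, 2], [-1, 1]] with P⁻¹ = [[-1, 2], [-1, 3]], and T = P·diag(1, -2)·P⁻¹.
Then T⁷ = P·diag(1, -128)·P⁻¹ = [[-3, -256], [-1, -128]] · [[-1, 2], [-1, 3]] = [[259, -774], [129, -386]].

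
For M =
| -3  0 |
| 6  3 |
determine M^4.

[[81, 0], [0, 81]]

tr M = 0 and det M = -9, so the characteristic polynomial is λ² − (0)λ + (-9) with roots -3 and 3.
Eigenvectors give P = [[1, 0], [-1, -1]] with P⁻¹ = [[1, 0], [-1, -1]], and M = P·diag(-3, 3)·P⁻¹.
Then M^4 = P·diag(81, 81)·P⁻¹ = [[81, 0], [-81, -81]] · [[1, 0], [-1, -1]] = [[81, 0], [0, 81]].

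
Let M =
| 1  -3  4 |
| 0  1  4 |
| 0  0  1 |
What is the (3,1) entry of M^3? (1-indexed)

0

M = I + N where N = [[0, -3, 4], [0, 0, 4], [0, 0, 0]] is strictly upper-triangular, so N^3 = 0.
(I + N)^3 = I + 3·N + 3·N^2 = [[1, -9, -24], [0, 1, 12], [0, 0, 1]].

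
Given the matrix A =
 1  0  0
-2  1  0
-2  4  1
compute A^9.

A = I + N where N = [[0, 0, 0], [-2, 0, 0], [-2, 4, 0]] is strictly lower-triangular, so N^3 = 0.
(I + N)^9 = I + 9·N + 36·N^2 = [[1, 0, 0], [-18, 1, 0], [-306, 36, 1]].

[[1, 0, 0], [-18, 1, 0], [-306, 36, 1]]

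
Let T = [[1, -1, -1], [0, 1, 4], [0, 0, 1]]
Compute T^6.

T = I + N where N = [[0, -1, -1], [0, 0, 4], [0, 0, 0]] is strictly upper-triangular, so N^3 = 0.
(I + N)^6 = I + 6·N + 15·N^2 = [[1, -6, -66], [0, 1, 24], [0, 0, 1]].

[[1, -6, -66], [0, 1, 24], [0, 0, 1]]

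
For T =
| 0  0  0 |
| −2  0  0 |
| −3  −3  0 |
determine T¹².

T is strictly triangular, hence nilpotent: T³ = 0, so T¹² = 0.

[[0, 0, 0], [0, 0, 0], [0, 0, 0]]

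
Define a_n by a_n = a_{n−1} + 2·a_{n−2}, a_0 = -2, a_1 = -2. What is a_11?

-2730

With companion matrix Q = [[1, 2], [1, 0]], [a_n, a_{n−1}]ᵀ = Q·[a_{n−1}, a_{n−2}]ᵀ, so [a_11, a_10]ᵀ = Q¹⁰·[a_1, a_0]ᵀ.
Q¹⁰ = [[683, 682], [341, 342]], giving [a_11, a_10]ᵀ = [[-2730], [-1366]].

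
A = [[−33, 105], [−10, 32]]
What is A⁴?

tr A = −1 and det A = −6, so the characteristic polynomial is λ² − (−1)λ + (−6) with roots −3 and 2.
Eigenvectors give P = [[7, 3], [2, 1]] with P⁻¹ = [[1, −3], [−2, 7]], and A = P·diag(−3, 2)·P⁻¹.
Then A⁴ = P·diag(81, 16)·P⁻¹ = [[567, 48], [162, 16]] · [[1, −3], [−2, 7]] = [[471, −1365], [130, −374]].

[[471, −1365], [130, −374]]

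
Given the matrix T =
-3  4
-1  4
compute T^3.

T^2 = [[5, 4], [-1, 12]]
T^3 = [[-19, 36], [-9, 44]]

[[-19, 36], [-9, 44]]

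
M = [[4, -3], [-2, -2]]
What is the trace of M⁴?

M² = [[22, -6], [-4, 10]]
M³ = [[100, -54], [-36, -8]]
M⁴ = [[508, -192], [-128, 124]]

632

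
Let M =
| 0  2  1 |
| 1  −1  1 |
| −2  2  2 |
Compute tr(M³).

−11

M² = [[0, 0, 4], [−3, 5, 2], [−2, −2, 4]]
M³ = [[−8, 8, 8], [1, −7, 6], [−10, 6, 4]]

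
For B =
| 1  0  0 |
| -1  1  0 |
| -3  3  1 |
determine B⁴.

[[1, 0, 0], [-4, 1, 0], [-30, 12, 1]]

B = I + N where N = [[0, 0, 0], [-1, 0, 0], [-3, 3, 0]] is strictly lower-triangular, so N³ = 0.
(I + N)⁴ = I + 4·N + 6·N² = [[1, 0, 0], [-4, 1, 0], [-30, 12, 1]].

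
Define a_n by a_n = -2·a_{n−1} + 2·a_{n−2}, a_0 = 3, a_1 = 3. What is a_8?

-720

With companion matrix Q = [[-2, 2], [1, 0]], [a_n, a_{n−1}]ᵀ = Q·[a_{n−1}, a_{n−2}]ᵀ, so [a_8, a_7]ᵀ = Q⁷·[a_1, a_0]ᵀ.
Q⁷ = [[-896, 656], [328, -240]], giving [a_8, a_7]ᵀ = [[-720], [264]].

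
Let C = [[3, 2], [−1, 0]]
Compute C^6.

[[127, 126], [−63, −62]]

tr C = 3 and det C = 2, so the characteristic polynomial is λ² − (3)λ + (2) with roots 1 and 2.
Eigenvectors give P = [[−1, −2], [1, 1]] with P⁻¹ = [[1, 2], [−1, −1]], and C = P·diag(1, 2)·P⁻¹.
Then C^6 = P·diag(1, 64)·P⁻¹ = [[−1, −128], [1, 64]] · [[1, 2], [−1, −1]] = [[127, 126], [−63, −62]].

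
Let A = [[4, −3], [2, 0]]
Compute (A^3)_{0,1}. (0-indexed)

A^2 = [[10, −12], [8, −6]]
A^3 = [[16, −30], [20, −24]]

−30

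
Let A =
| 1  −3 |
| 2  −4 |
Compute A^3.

tr A = −3 and det A = 2, so the characteristic polynomial is λ² − (−3)λ + (2) with roots −1 and −2.
Eigenvectors give P = [[3, −1], [2, −1]] with P⁻¹ = [[1, −1], [2, −3]], and A = P·diag(−1, −2)·P⁻¹.
Then A^3 = P·diag(−1, −8)·P⁻¹ = [[−3, 8], [−2, 8]] · [[1, −1], [2, −3]] = [[13, −21], [14, −22]].

[[13, −21], [14, −22]]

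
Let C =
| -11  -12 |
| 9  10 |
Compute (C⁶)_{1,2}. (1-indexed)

tr C = -1 and det C = -2, so the characteristic polynomial is λ² − (-1)λ + (-2) with roots -2 and 1.
Eigenvectors give P = [[-4, -1], [3, 1]] with P⁻¹ = [[-1, -1], [3, 4]], and C = P·diag(-2, 1)·P⁻¹.
Then C⁶ = P·diag(64, 1)·P⁻¹ = [[-256, -1], [192, 1]] · [[-1, -1], [3, 4]] = [[253, 252], [-189, -188]].

252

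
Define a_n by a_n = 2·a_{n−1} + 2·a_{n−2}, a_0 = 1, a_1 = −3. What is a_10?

−15168

With companion matrix Q = [[2, 2], [1, 0]], [a_n, a_{n−1}]ᵀ = Q·[a_{n−1}, a_{n−2}]ᵀ, so [a_10, a_9]ᵀ = Q⁹·[a_1, a_0]ᵀ.
Q⁹ = [[6688, 4896], [2448, 1792]], giving [a_10, a_9]ᵀ = [[−15168], [−5552]].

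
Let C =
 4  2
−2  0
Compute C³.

C² = [[12, 8], [−8, −4]]
C³ = [[32, 24], [−24, −16]]

[[32, 24], [−24, −16]]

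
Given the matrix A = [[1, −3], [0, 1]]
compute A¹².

A = I + N where N = [[0, −3], [0, 0]] is strictly upper-triangular, so N² = 0.
(I + N)¹² = I + 12·N = [[1, −36], [0, 1]].

[[1, −36], [0, 1]]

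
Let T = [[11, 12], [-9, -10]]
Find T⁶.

[[253, 252], [-189, -188]]

tr T = 1 and det T = -2, so the characteristic polynomial is λ² − (1)λ + (-2) with roots 2 and -1.
Eigenvectors give P = [[4, 1], [-3, -1]] with P⁻¹ = [[1, 1], [-3, -4]], and T = P·diag(2, -1)·P⁻¹.
Then T⁶ = P·diag(64, 1)·P⁻¹ = [[256, 1], [-192, -1]] · [[1, 1], [-3, -4]] = [[253, 252], [-189, -188]].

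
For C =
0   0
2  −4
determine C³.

C² = [[0, 0], [−8, 16]]
C³ = [[0, 0], [32, −64]]

[[0, 0], [32, −64]]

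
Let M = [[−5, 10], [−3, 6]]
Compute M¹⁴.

[[−5, 10], [−3, 6]]

M² = M (a projection; rank 1, trace 1), so M¹⁴ = M.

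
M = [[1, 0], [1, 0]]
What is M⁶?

[[1, 0], [1, 0]]

M² = M (a projection; rank 1, trace 1), so M⁶ = M.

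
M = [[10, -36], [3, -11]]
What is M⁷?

[[388, -1548], [129, -515]]

tr M = -1 and det M = -2, so the characteristic polynomial is λ² − (-1)λ + (-2) with roots -2 and 1.
Eigenvectors give P = [[3, -4], [1, -1]] with P⁻¹ = [[-1, 4], [-1, 3]], and M = P·diag(-2, 1)·P⁻¹.
Then M⁷ = P·diag(-128, 1)·P⁻¹ = [[-384, -4], [-128, -1]] · [[-1, 4], [-1, 3]] = [[388, -1548], [129, -515]].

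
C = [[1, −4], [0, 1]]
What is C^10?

[[1, −40], [0, 1]]

C = I + N where N = [[0, −4], [0, 0]] is strictly upper-triangular, so N^2 = 0.
(I + N)^10 = I + 10·N = [[1, −40], [0, 1]].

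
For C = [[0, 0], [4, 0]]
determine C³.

[[0, 0], [0, 0]]

C is strictly triangular, hence nilpotent: C² = 0, so C³ = 0.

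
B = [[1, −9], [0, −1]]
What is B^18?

B² = I (check: tr B = 0 and det B = −1), so B^18 = I since 18 is even.

[[1, 0], [0, 1]]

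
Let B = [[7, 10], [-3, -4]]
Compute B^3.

tr B = 3 and det B = 2, so the characteristic polynomial is λ² − (3)λ + (2) with roots 2 and 1.
Eigenvectors give P = [[-2, -5], [1, 3]] with P⁻¹ = [[-3, -5], [1, 2]], and B = P·diag(2, 1)·P⁻¹.
Then B^3 = P·diag(8, 1)·P⁻¹ = [[-16, -5], [8, 3]] · [[-3, -5], [1, 2]] = [[43, 70], [-21, -34]].

[[43, 70], [-21, -34]]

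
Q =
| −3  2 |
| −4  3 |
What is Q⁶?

Q² = I (check: tr Q = 0 and det Q = −1), so Q⁶ = I since 6 is even.

[[1, 0], [0, 1]]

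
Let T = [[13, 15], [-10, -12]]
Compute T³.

[[97, 105], [-70, -78]]

tr T = 1 and det T = -6, so the characteristic polynomial is λ² − (1)λ + (-6) with roots 3 and -2.
Eigenvectors give P = [[3, 1], [-2, -1]] with P⁻¹ = [[1, 1], [-2, -3]], and T = P·diag(3, -2)·P⁻¹.
Then T³ = P·diag(27, -8)·P⁻¹ = [[81, -8], [-54, 8]] · [[1, 1], [-2, -3]] = [[97, 105], [-70, -78]].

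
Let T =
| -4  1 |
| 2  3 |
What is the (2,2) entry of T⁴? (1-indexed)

123

T² = [[18, -1], [-2, 11]]
T³ = [[-74, 15], [30, 31]]
T⁴ = [[326, -29], [-58, 123]]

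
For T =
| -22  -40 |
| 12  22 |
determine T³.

[[-88, -160], [48, 88]]

tr T = 0 and det T = -4, so the characteristic polynomial is λ² − (0)λ + (-4) with roots 2 and -2.
Eigenvectors give P = [[5, -2], [-3, 1]] with P⁻¹ = [[-1, -2], [-3, -5]], and T = P·diag(2, -2)·P⁻¹.
Then T³ = P·diag(8, -8)·P⁻¹ = [[40, 16], [-24, -8]] · [[-1, -2], [-3, -5]] = [[-88, -160], [48, 88]].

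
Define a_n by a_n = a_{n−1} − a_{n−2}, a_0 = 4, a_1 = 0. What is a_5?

With companion matrix B = [[1, −1], [1, 0]], [a_n, a_{n−1}]ᵀ = B·[a_{n−1}, a_{n−2}]ᵀ, so [a_5, a_4]ᵀ = B⁴·[a_1, a_0]ᵀ.
B⁴ = [[−1, 1], [−1, 0]], giving [a_5, a_4]ᵀ = [[4], [0]].

4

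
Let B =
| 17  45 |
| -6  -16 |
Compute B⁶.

[[379, 945], [-126, -314]]

tr B = 1 and det B = -2, so the characteristic polynomial is λ² − (1)λ + (-2) with roots -1 and 2.
Eigenvectors give P = [[-5, -3], [2, 1]] with P⁻¹ = [[1, 3], [-2, -5]], and B = P·diag(-1, 2)·P⁻¹.
Then B⁶ = P·diag(1, 64)·P⁻¹ = [[-5, -192], [2, 64]] · [[1, 3], [-2, -5]] = [[379, 945], [-126, -314]].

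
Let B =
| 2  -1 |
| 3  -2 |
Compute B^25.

[[2, -1], [3, -2]]

B² = I (check: tr B = 0 and det B = -1), so B^25 = B since 25 is odd.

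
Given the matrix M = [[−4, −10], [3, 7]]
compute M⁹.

[[−2554, −5110], [1533, 3067]]

tr M = 3 and det M = 2, so the characteristic polynomial is λ² − (3)λ + (2) with roots 2 and 1.
Eigenvectors give P = [[−5, −2], [3, 1]] with P⁻¹ = [[1, 2], [−3, −5]], and M = P·diag(2, 1)·P⁻¹.
Then M⁹ = P·diag(512, 1)·P⁻¹ = [[−2560, −2], [1536, 1]] · [[1, 2], [−3, −5]] = [[−2554, −5110], [1533, 3067]].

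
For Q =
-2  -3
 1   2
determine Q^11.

Q² = I (check: tr Q = 0 and det Q = -1), so Q^11 = Q since 11 is odd.

[[-2, -3], [1, 2]]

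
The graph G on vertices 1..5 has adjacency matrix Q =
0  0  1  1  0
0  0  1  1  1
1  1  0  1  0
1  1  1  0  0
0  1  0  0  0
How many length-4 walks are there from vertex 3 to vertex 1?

9

The number of length-4 walks from vertex 3 to vertex 1 is entry (3,1) of Q⁴, where Q is the adjacency matrix.
Q² = [[2, 2, 1, 1, 0], [2, 3, 1, 1, 0], [1, 1, 3, 2, 1], [1, 1, 2, 3, 1], [0, 0, 1, 1, 1]]
Q³ = [[2, 2, 5, 5, 2], [2, 2, 6, 6, 3], [5, 6, 4, 5, 1], [5, 6, 5, 4, 1], [2, 3, 1, 1, 0]]
Q⁴ = [[10, 12, 9, 9, 2], [12, 15, 10, 10, 2], [9, 10, 16, 15, 6], [9, 10, 15, 16, 6], [2, 2, 6, 6, 3]]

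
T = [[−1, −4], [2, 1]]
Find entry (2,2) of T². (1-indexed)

−7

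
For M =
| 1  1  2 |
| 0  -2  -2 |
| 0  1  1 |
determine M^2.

[[1, 1, 2], [0, 2, 2], [0, -1, -1]]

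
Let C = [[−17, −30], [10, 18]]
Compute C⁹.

[[−61097, −121170], [40390, 80268]]

tr C = 1 and det C = −6, so the characteristic polynomial is λ² − (1)λ + (−6) with roots −2 and 3.
Eigenvectors give P = [[−2, −3], [1, 2]] with P⁻¹ = [[−2, −3], [1, 2]], and C = P·diag(−2, 3)·P⁻¹.
Then C⁹ = P·diag(−512, 19683)·P⁻¹ = [[1024, −59049], [−512, 39366]] · [[−2, −3], [1, 2]] = [[−61097, −121170], [40390, 80268]].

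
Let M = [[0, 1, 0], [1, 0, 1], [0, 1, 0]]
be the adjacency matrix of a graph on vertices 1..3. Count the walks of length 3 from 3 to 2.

The number of length-3 walks from vertex 3 to vertex 2 is entry (3,2) of M³, where M is the adjacency matrix.
M² = [[1, 0, 1], [0, 2, 0], [1, 0, 1]]
M³ = [[0, 2, 0], [2, 0, 2], [0, 2, 0]]

2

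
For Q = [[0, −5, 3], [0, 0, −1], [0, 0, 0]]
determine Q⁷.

Q is strictly triangular, hence nilpotent: Q³ = 0, so Q⁷ = 0.

[[0, 0, 0], [0, 0, 0], [0, 0, 0]]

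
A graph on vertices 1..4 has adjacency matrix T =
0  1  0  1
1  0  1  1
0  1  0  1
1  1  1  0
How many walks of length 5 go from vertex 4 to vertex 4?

The number of length-5 walks from vertex 4 to vertex 4 is entry (4,4) of T⁵, where T is the adjacency matrix.
T² = [[2, 1, 2, 1], [1, 3, 1, 2], [2, 1, 2, 1], [1, 2, 1, 3]]
T³ = [[2, 5, 2, 5], [5, 4, 5, 5], [2, 5, 2, 5], [5, 5, 5, 4]]
T⁴ = [[10, 9, 10, 9], [9, 15, 9, 14], [10, 9, 10, 9], [9, 14, 9, 15]]
T⁵ = [[18, 29, 18, 29], [29, 32, 29, 33], [18, 29, 18, 29], [29, 33, 29, 32]]

32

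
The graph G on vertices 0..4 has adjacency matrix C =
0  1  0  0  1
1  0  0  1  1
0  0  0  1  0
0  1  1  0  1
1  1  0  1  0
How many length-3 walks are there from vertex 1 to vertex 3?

The number of length-3 walks from vertex 1 to vertex 3 is entry (1,3) of C³, where C is the adjacency matrix.
C² = [[2, 1, 0, 2, 1], [1, 3, 1, 1, 2], [0, 1, 1, 0, 1], [2, 1, 0, 3, 1], [1, 2, 1, 1, 3]]
C³ = [[2, 5, 2, 2, 5], [5, 4, 1, 6, 5], [2, 1, 0, 3, 1], [2, 6, 3, 2, 6], [5, 5, 1, 6, 4]]

6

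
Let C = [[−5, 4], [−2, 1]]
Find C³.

[[−53, 52], [−26, 25]]

tr C = −4 and det C = 3, so the characteristic polynomial is λ² − (−4)λ + (3) with roots −3 and −1.
Eigenvectors give P = [[2, −1], [1, −1]] with P⁻¹ = [[1, −1], [1, −2]], and C = P·diag(−3, −1)·P⁻¹.
Then C³ = P·diag(−27, −1)·P⁻¹ = [[−54, 1], [−27, 1]] · [[1, −1], [1, −2]] = [[−53, 52], [−26, 25]].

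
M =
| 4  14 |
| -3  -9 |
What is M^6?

tr M = -5 and det M = 6, so the characteristic polynomial is λ² − (-5)λ + (6) with roots -2 and -3.
Eigenvectors give P = [[7, -2], [-3, 1]] with P⁻¹ = [[1, 2], [3, 7]], and M = P·diag(-2, -3)·P⁻¹.
Then M^6 = P·diag(64, 729)·P⁻¹ = [[448, -1458], [-192, 729]] · [[1, 2], [3, 7]] = [[-3926, -9310], [1995, 4719]].

[[-3926, -9310], [1995, 4719]]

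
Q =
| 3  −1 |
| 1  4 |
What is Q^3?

Q^2 = [[8, −7], [7, 15]]
Q^3 = [[17, −36], [36, 53]]

[[17, −36], [36, 53]]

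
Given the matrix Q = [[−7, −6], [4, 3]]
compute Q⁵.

tr Q = −4 and det Q = 3, so the characteristic polynomial is λ² − (−4)λ + (3) with roots −3 and −1.
Eigenvectors give P = [[−3, −1], [2, 1]] with P⁻¹ = [[−1, −1], [2, 3]], and Q = P·diag(−3, −1)·P⁻¹.
Then Q⁵ = P·diag(−243, −1)·P⁻¹ = [[729, 1], [−486, −1]] · [[−1, −1], [2, 3]] = [[−727, −726], [484, 483]].

[[−727, −726], [484, 483]]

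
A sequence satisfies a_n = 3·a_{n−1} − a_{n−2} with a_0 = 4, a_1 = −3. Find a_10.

With companion matrix M = [[3, −1], [1, 0]], [a_n, a_{n−1}]ᵀ = M·[a_{n−1}, a_{n−2}]ᵀ, so [a_10, a_9]ᵀ = M⁹·[a_1, a_0]ᵀ.
M⁹ = [[6765, −2584], [2584, −987]], giving [a_10, a_9]ᵀ = [[−30631], [−11700]].

−30631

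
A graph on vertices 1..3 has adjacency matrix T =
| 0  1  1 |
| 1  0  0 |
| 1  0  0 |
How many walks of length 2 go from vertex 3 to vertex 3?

The number of length-2 walks from vertex 3 to vertex 3 is entry (3,3) of T², where T is the adjacency matrix.
T² = [[2, 0, 0], [0, 1, 1], [0, 1, 1]]

1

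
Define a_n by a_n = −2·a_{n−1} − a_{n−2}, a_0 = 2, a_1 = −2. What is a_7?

−2

With companion matrix A = [[−2, −1], [1, 0]], [a_n, a_{n−1}]ᵀ = A·[a_{n−1}, a_{n−2}]ᵀ, so [a_7, a_6]ᵀ = A^6·[a_1, a_0]ᵀ.
A^6 = [[7, 6], [−6, −5]], giving [a_7, a_6]ᵀ = [[−2], [2]].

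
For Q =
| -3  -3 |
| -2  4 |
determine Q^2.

[[15, -3], [-2, 22]]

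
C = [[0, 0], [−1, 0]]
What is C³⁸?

[[0, 0], [0, 0]]

C is strictly triangular, hence nilpotent: C² = 0, so C³⁸ = 0.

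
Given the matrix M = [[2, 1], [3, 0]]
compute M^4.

M^2 = [[7, 2], [6, 3]]
M^3 = [[20, 7], [21, 6]]
M^4 = [[61, 20], [60, 21]]

[[61, 20], [60, 21]]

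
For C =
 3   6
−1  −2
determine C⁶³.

[[3, 6], [−1, −2]]

C² = C (a projection; rank 1, trace 1), so C⁶³ = C.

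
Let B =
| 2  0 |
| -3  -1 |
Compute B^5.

tr B = 1 and det B = -2, so the characteristic polynomial is λ² − (1)λ + (-2) with roots 2 and -1.
Eigenvectors give P = [[1, 0], [-1, 1]] with P⁻¹ = [[1, 0], [1, 1]], and B = P·diag(2, -1)·P⁻¹.
Then B^5 = P·diag(32, -1)·P⁻¹ = [[32, 0], [-32, -1]] · [[1, 0], [1, 1]] = [[32, 0], [-33, -1]].

[[32, 0], [-33, -1]]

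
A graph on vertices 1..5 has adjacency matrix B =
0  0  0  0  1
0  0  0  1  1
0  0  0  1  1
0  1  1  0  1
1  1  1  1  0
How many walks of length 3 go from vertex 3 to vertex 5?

The number of length-3 walks from vertex 3 to vertex 5 is entry (3,5) of B^3, where B is the adjacency matrix.
B^2 = [[1, 1, 1, 1, 0], [1, 2, 2, 1, 1], [1, 2, 2, 1, 1], [1, 1, 1, 3, 2], [0, 1, 1, 2, 4]]
B^3 = [[0, 1, 1, 2, 4], [1, 2, 2, 5, 6], [1, 2, 2, 5, 6], [2, 5, 5, 4, 6], [4, 6, 6, 6, 4]]

6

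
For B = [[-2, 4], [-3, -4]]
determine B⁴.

[[-368, 96], [-72, -416]]

B² = [[-8, -24], [18, 4]]
B³ = [[88, 64], [-48, 56]]
B⁴ = [[-368, 96], [-72, -416]]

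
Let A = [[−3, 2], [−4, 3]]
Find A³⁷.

A² = I (check: tr A = 0 and det A = −1), so A³⁷ = A since 37 is odd.

[[−3, 2], [−4, 3]]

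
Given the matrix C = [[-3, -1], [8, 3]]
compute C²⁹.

[[-3, -1], [8, 3]]

C² = I (check: tr C = 0 and det C = -1), so C²⁹ = C since 29 is odd.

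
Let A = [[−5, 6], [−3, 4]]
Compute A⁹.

tr A = −1 and det A = −2, so the characteristic polynomial is λ² − (−1)λ + (−2) with roots −2 and 1.
Eigenvectors give P = [[2, 1], [1, 1]] with P⁻¹ = [[1, −1], [−1, 2]], and A = P·diag(−2, 1)·P⁻¹.
Then A⁹ = P·diag(−512, 1)·P⁻¹ = [[−1024, 1], [−512, 1]] · [[1, −1], [−1, 2]] = [[−1025, 1026], [−513, 514]].

[[−1025, 1026], [−513, 514]]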